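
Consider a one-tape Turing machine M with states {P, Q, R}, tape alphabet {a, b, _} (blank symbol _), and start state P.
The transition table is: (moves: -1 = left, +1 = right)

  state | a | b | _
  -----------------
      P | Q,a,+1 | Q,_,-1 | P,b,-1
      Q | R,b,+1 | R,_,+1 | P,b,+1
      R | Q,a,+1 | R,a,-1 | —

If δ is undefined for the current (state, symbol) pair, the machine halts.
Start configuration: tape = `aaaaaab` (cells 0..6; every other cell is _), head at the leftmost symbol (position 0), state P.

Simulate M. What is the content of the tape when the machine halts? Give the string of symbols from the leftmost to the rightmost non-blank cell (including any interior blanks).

state=P head=0 tape=[a]aaaaab__   (P,a)→(Q,a,+1)
state=Q head=1 tape=a[a]aaaab__   (Q,a)→(R,b,+1)
state=R head=2 tape=ab[a]aaab__   (R,a)→(Q,a,+1)
state=Q head=3 tape=aba[a]aab__   (Q,a)→(R,b,+1)
state=R head=4 tape=abab[a]ab__   (R,a)→(Q,a,+1)
state=Q head=5 tape=ababa[a]b__   (Q,a)→(R,b,+1)
state=R head=6 tape=ababab[b]__   (R,b)→(R,a,-1)
state=R head=5 tape=ababa[b]a__   (R,b)→(R,a,-1)
state=R head=4 tape=abab[a]aa__   (R,a)→(Q,a,+1)
state=Q head=5 tape=ababa[a]a__   (Q,a)→(R,b,+1)
state=R head=6 tape=ababab[a]__   (R,a)→(Q,a,+1)
state=Q head=7 tape=abababa[_]_   (Q,_)→(P,b,+1)
state=P head=8 tape=abababab[_]   (P,_)→(P,b,-1)
state=P head=7 tape=abababa[b]b   (P,b)→(Q,_,-1)
state=Q head=6 tape=ababab[a]_b   (Q,a)→(R,b,+1)
state=R head=7 tape=abababb[_]b
The non-blank tape span at halt is abababb_b.

abababb_b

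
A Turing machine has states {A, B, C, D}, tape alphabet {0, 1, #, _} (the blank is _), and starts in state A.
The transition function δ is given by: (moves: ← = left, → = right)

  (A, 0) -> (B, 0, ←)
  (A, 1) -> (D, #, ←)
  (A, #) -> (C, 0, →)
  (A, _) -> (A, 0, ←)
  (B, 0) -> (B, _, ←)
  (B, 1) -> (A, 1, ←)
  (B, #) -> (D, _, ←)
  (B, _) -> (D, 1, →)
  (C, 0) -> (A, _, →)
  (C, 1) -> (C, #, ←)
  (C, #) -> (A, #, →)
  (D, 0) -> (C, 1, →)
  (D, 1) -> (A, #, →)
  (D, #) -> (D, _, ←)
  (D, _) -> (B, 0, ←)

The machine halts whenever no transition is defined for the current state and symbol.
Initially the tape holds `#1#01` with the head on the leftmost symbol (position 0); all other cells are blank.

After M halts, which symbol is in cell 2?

state=A head=0 tape=[#]1#01   (A,#)→(C,0,→)
state=C head=1 tape=0[1]#01   (C,1)→(C,#,←)
state=C head=0 tape=[0]##01   (C,0)→(A,_,→)
state=A head=1 tape=_[#]#01   (A,#)→(C,0,→)
state=C head=2 tape=_0[#]01   (C,#)→(A,#,→)
state=A head=3 tape=_0#[0]1   (A,0)→(B,0,←)
state=B head=2 tape=_0[#]01   (B,#)→(D,_,←)
state=D head=1 tape=_[0]_01   (D,0)→(C,1,→)
state=C head=2 tape=_1[_]01
Cell 2 holds _ when M halts.

_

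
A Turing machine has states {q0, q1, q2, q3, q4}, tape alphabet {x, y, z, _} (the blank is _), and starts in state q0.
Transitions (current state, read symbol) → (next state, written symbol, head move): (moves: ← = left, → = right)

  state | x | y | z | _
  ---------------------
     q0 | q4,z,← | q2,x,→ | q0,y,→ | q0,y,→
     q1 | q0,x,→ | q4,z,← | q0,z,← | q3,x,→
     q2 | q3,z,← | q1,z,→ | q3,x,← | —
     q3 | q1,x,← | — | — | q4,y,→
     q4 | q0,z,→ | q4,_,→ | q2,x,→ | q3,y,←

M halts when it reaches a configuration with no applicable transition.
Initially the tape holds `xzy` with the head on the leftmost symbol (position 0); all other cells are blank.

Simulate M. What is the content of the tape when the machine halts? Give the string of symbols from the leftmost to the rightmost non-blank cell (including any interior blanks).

yz_xzxyy

q0 | __[x]zy___   read x → write z, move ←, go to q4
q4 | _[_]zzy___   read _ → write y, move ←, go to q3
q3 | [_]yzzy___   read _ → write y, move →, go to q4
q4 | y[y]zzy___   read y → write _, move →, go to q4
q4 | y_[z]zy___   read z → write x, move →, go to q2
q2 | y_x[z]y___   read z → write x, move ←, go to q3
q3 | y_[x]xy___   read x → write x, move ←, go to q1
q1 | y[_]xxy___   read _ → write x, move →, go to q3
q3 | yx[x]xy___   read x → write x, move ←, go to q1
q1 | y[x]xxy___   read x → write x, move →, go to q0
q0 | yx[x]xy___   read x → write z, move ←, go to q4
q4 | y[x]zxy___   read x → write z, move →, go to q0
q0 | yz[z]xy___   read z → write y, move →, go to q0
q0 | yzy[x]y___   read x → write z, move ←, go to q4
q4 | yz[y]zy___   read y → write _, move →, go to q4
q4 | yz_[z]y___   read z → write x, move →, go to q2
q2 | yz_x[y]___   read y → write z, move →, go to q1
q1 | yz_xz[_]__   read _ → write x, move →, go to q3
q3 | yz_xzx[_]_   read _ → write y, move →, go to q4
q4 | yz_xzxy[_]   read _ → write y, move ←, go to q3
q3 | yz_xzx[y]y
The non-blank tape span at halt is yz_xzxyy.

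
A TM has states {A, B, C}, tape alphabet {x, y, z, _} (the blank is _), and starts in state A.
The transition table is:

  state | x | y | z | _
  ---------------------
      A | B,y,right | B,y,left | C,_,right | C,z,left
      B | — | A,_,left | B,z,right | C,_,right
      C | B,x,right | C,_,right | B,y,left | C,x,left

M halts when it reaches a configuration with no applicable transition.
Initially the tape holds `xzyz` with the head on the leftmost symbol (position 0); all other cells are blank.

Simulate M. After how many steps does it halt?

A | [x]zyz   read x → write y, move right, go to B
B | y[z]yz   read z → write z, move right, go to B
B | yz[y]z   read y → write _, move left, go to A
A | y[z]_z   read z → write _, move right, go to C
C | y_[_]z   read _ → write x, move left, go to C
C | y[_]xz   read _ → write x, move left, go to C
C | [y]xxz   read y → write _, move right, go to C
C | _[x]xz   read x → write x, move right, go to B
B | _x[x]z
M halts after 8 transitions.

8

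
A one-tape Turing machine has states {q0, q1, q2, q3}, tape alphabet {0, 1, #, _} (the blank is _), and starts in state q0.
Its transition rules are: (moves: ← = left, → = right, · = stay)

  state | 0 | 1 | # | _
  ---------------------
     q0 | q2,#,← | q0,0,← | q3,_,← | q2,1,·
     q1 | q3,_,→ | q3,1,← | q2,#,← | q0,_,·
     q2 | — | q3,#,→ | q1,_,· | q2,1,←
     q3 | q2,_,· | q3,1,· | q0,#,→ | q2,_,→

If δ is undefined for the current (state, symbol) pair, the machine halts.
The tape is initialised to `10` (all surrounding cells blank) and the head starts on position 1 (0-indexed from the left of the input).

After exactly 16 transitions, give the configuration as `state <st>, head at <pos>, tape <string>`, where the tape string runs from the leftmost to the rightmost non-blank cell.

state=q0 head=1 tape=1[0]___   (q0,0)→(q2,#,←)
state=q2 head=0 tape=[1]#___   (q2,1)→(q3,#,→)
state=q3 head=1 tape=#[#]___   (q3,#)→(q0,#,→)
state=q0 head=2 tape=##[_]__   (q0,_)→(q2,1,·)
state=q2 head=2 tape=##[1]__   (q2,1)→(q3,#,→)
state=q3 head=3 tape=###[_]_   (q3,_)→(q2,_,→)
state=q2 head=4 tape=###_[_]   (q2,_)→(q2,1,←)
state=q2 head=3 tape=###[_]1   (q2,_)→(q2,1,←)
state=q2 head=2 tape=##[#]11   (q2,#)→(q1,_,·)
state=q1 head=2 tape=##[_]11   (q1,_)→(q0,_,·)
state=q0 head=2 tape=##[_]11   (q0,_)→(q2,1,·)
state=q2 head=2 tape=##[1]11   (q2,1)→(q3,#,→)
state=q3 head=3 tape=###[1]1   (q3,1)→(q3,1,·)
state=q3 head=3 tape=###[1]1   (q3,1)→(q3,1,·)
state=q3 head=3 tape=###[1]1   (q3,1)→(q3,1,·)
state=q3 head=3 tape=###[1]1   (q3,1)→(q3,1,·)
state=q3 head=3 tape=###[1]1
After 16 steps: state q3, head at 3, tape ###11.

state q3, head at 3, tape ###11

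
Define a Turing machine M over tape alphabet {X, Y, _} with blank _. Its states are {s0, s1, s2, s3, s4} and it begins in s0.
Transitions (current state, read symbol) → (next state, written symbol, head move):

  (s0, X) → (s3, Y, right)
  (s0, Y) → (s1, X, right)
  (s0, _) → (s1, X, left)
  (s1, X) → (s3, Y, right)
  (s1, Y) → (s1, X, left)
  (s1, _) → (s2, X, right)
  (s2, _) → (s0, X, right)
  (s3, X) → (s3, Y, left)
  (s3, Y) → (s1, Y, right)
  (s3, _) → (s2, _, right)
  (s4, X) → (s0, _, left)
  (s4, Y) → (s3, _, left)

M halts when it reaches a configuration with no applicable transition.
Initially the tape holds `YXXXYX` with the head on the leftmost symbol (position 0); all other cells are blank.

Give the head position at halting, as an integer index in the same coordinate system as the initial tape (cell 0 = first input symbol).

state=s0 head=0 tape=_[Y]XXXYX   (s0,Y)→(s1,X,right)
state=s1 head=1 tape=_X[X]XXYX   (s1,X)→(s3,Y,right)
state=s3 head=2 tape=_XY[X]XYX   (s3,X)→(s3,Y,left)
state=s3 head=1 tape=_X[Y]YXYX   (s3,Y)→(s1,Y,right)
state=s1 head=2 tape=_XY[Y]XYX   (s1,Y)→(s1,X,left)
state=s1 head=1 tape=_X[Y]XXYX   (s1,Y)→(s1,X,left)
state=s1 head=0 tape=_[X]XXXYX   (s1,X)→(s3,Y,right)
state=s3 head=1 tape=_Y[X]XXYX   (s3,X)→(s3,Y,left)
state=s3 head=0 tape=_[Y]YXXYX   (s3,Y)→(s1,Y,right)
state=s1 head=1 tape=_Y[Y]XXYX   (s1,Y)→(s1,X,left)
state=s1 head=0 tape=_[Y]XXXYX   (s1,Y)→(s1,X,left)
state=s1 head=-1 tape=[_]XXXXYX   (s1,_)→(s2,X,right)
state=s2 head=0 tape=X[X]XXXYX
At halt the head is at cell 0.

0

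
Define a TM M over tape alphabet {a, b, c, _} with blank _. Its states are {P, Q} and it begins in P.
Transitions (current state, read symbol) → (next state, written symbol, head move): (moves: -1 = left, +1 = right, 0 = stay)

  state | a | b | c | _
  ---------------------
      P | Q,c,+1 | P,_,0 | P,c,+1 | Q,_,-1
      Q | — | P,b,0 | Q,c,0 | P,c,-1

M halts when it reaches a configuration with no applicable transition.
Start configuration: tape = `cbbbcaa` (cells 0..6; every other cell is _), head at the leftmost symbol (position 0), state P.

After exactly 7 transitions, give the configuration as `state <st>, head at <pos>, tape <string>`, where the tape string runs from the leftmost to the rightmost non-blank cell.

state Q, head at 0, tape c_bbcaa

P | [c]bbbcaa   read c → write c, move +1, go to P
P | c[b]bbcaa   read b → write _, move 0, go to P
P | c[_]bbcaa   read _ → write _, move -1, go to Q
Q | [c]_bbcaa   read c → write c, move 0, go to Q
Q | [c]_bbcaa   read c → write c, move 0, go to Q
Q | [c]_bbcaa   read c → write c, move 0, go to Q
Q | [c]_bbcaa   read c → write c, move 0, go to Q
Q | [c]_bbcaa
After 7 steps: state Q, head at 0, tape c_bbcaa.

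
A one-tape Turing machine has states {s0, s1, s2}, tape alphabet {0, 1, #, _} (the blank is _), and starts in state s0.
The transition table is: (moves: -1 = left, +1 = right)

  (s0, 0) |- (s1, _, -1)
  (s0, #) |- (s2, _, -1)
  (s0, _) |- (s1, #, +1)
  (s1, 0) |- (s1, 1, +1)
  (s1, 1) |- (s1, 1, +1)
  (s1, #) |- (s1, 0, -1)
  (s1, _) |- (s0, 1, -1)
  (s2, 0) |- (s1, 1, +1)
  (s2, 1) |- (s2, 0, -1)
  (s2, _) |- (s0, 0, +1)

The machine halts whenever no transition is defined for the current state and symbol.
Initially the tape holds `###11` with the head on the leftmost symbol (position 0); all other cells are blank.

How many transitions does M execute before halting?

state=s0 head=0 tape=_[#]##11_   (s0,#)→(s2,_,-1)
state=s2 head=-1 tape=[_]_##11_   (s2,_)→(s0,0,+1)
state=s0 head=0 tape=0[_]##11_   (s0,_)→(s1,#,+1)
state=s1 head=1 tape=0#[#]#11_   (s1,#)→(s1,0,-1)
state=s1 head=0 tape=0[#]0#11_   (s1,#)→(s1,0,-1)
state=s1 head=-1 tape=[0]00#11_   (s1,0)→(s1,1,+1)
state=s1 head=0 tape=1[0]0#11_   (s1,0)→(s1,1,+1)
state=s1 head=1 tape=11[0]#11_   (s1,0)→(s1,1,+1)
state=s1 head=2 tape=111[#]11_   (s1,#)→(s1,0,-1)
state=s1 head=1 tape=11[1]011_   (s1,1)→(s1,1,+1)
state=s1 head=2 tape=111[0]11_   (s1,0)→(s1,1,+1)
state=s1 head=3 tape=1111[1]1_   (s1,1)→(s1,1,+1)
state=s1 head=4 tape=11111[1]_   (s1,1)→(s1,1,+1)
state=s1 head=5 tape=111111[_]   (s1,_)→(s0,1,-1)
state=s0 head=4 tape=11111[1]1
M halts after 14 transitions.

14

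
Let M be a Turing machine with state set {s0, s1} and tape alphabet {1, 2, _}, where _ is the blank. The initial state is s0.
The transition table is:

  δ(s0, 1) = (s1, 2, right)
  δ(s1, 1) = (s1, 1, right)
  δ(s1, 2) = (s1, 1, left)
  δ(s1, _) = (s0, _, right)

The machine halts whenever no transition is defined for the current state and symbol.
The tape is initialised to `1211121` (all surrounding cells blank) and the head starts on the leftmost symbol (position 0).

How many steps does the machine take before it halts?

state=s0 head=0 tape=_[1]211121__   (s0,1)→(s1,2,right)
state=s1 head=1 tape=_2[2]11121__   (s1,2)→(s1,1,left)
state=s1 head=0 tape=_[2]111121__   (s1,2)→(s1,1,left)
state=s1 head=-1 tape=[_]1111121__   (s1,_)→(s0,_,right)
state=s0 head=0 tape=_[1]111121__   (s0,1)→(s1,2,right)
state=s1 head=1 tape=_2[1]11121__   (s1,1)→(s1,1,right)
state=s1 head=2 tape=_21[1]1121__   (s1,1)→(s1,1,right)
state=s1 head=3 tape=_211[1]121__   (s1,1)→(s1,1,right)
state=s1 head=4 tape=_2111[1]21__   (s1,1)→(s1,1,right)
state=s1 head=5 tape=_21111[2]1__   (s1,2)→(s1,1,left)
state=s1 head=4 tape=_2111[1]11__   (s1,1)→(s1,1,right)
state=s1 head=5 tape=_21111[1]1__   (s1,1)→(s1,1,right)
state=s1 head=6 tape=_211111[1]__   (s1,1)→(s1,1,right)
state=s1 head=7 tape=_2111111[_]_   (s1,_)→(s0,_,right)
state=s0 head=8 tape=_2111111_[_]
M halts after 14 transitions.

14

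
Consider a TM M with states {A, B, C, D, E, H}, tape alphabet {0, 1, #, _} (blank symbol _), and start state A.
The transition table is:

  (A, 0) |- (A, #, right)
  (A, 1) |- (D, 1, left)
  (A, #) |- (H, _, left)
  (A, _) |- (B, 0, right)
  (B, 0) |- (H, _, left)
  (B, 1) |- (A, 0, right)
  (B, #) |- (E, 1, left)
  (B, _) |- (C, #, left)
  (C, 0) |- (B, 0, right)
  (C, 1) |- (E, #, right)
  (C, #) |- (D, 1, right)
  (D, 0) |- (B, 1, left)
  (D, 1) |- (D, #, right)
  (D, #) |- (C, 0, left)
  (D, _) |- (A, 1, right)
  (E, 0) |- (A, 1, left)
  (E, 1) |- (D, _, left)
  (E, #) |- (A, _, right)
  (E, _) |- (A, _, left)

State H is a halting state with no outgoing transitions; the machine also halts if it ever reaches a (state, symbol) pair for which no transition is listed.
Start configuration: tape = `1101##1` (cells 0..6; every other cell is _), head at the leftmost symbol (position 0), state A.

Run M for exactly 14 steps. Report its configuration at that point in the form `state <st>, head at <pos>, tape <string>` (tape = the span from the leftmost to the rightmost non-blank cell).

state D, head at 2, tape ###11##1

A | _[1]101##1   read 1 → write 1, move left, go to D
D | [_]1101##1   read _ → write 1, move right, go to A
A | 1[1]101##1   read 1 → write 1, move left, go to D
D | [1]1101##1   read 1 → write #, move right, go to D
D | #[1]101##1   read 1 → write #, move right, go to D
D | ##[1]01##1   read 1 → write #, move right, go to D
D | ###[0]1##1   read 0 → write 1, move left, go to B
B | ##[#]11##1   read # → write 1, move left, go to E
E | #[#]111##1   read # → write _, move right, go to A
A | #_[1]11##1   read 1 → write 1, move left, go to D
D | #[_]111##1   read _ → write 1, move right, go to A
A | #1[1]11##1   read 1 → write 1, move left, go to D
D | #[1]111##1   read 1 → write #, move right, go to D
D | ##[1]11##1   read 1 → write #, move right, go to D
D | ###[1]1##1
After 14 steps: state D, head at 2, tape ###11##1.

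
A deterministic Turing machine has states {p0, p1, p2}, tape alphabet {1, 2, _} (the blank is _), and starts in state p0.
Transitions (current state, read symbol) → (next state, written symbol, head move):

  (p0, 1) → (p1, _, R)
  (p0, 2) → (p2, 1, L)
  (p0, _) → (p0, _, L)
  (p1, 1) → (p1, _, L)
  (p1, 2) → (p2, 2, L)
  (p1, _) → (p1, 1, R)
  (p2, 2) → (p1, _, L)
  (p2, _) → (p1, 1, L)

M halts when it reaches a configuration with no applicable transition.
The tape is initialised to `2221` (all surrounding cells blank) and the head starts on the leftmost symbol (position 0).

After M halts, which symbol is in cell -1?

p0 | ____[2]221   read 2 → write 1, move L, go to p2
p2 | ___[_]1221   read _ → write 1, move L, go to p1
p1 | __[_]11221   read _ → write 1, move R, go to p1
p1 | __1[1]1221   read 1 → write _, move L, go to p1
p1 | __[1]_1221   read 1 → write _, move L, go to p1
p1 | _[_]__1221   read _ → write 1, move R, go to p1
p1 | _1[_]_1221   read _ → write 1, move R, go to p1
p1 | _11[_]1221   read _ → write 1, move R, go to p1
p1 | _111[1]221   read 1 → write _, move L, go to p1
p1 | _11[1]_221   read 1 → write _, move L, go to p1
p1 | _1[1]__221   read 1 → write _, move L, go to p1
p1 | _[1]___221   read 1 → write _, move L, go to p1
p1 | [_]____221   read _ → write 1, move R, go to p1
p1 | 1[_]___221   read _ → write 1, move R, go to p1
p1 | 11[_]__221   read _ → write 1, move R, go to p1
p1 | 111[_]_221   read _ → write 1, move R, go to p1
p1 | 1111[_]221   read _ → write 1, move R, go to p1
p1 | 11111[2]21   read 2 → write 2, move L, go to p2
p2 | 1111[1]221
Cell -1 holds 1 when M halts.

1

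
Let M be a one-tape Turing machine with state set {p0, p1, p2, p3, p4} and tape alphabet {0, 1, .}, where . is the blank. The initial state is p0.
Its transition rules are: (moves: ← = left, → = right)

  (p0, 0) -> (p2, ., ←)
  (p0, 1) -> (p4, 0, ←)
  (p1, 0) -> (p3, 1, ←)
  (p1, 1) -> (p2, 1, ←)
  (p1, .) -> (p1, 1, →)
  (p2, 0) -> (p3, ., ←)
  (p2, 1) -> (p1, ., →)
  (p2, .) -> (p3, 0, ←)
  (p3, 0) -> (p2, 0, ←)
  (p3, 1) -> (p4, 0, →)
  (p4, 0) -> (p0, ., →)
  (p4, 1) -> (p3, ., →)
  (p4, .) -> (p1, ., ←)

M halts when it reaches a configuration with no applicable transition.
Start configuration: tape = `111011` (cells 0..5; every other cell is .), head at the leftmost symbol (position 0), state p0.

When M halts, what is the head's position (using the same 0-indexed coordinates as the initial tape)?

-2

state=p0 head=0 tape=..[1]11011   (p0,1)→(p4,0,←)
state=p4 head=-1 tape=.[.]011011   (p4,.)→(p1,.,←)
state=p1 head=-2 tape=[.].011011   (p1,.)→(p1,1,→)
state=p1 head=-1 tape=1[.]011011   (p1,.)→(p1,1,→)
state=p1 head=0 tape=11[0]11011   (p1,0)→(p3,1,←)
state=p3 head=-1 tape=1[1]111011   (p3,1)→(p4,0,→)
state=p4 head=0 tape=10[1]11011   (p4,1)→(p3,.,→)
state=p3 head=1 tape=10.[1]1011   (p3,1)→(p4,0,→)
state=p4 head=2 tape=10.0[1]011   (p4,1)→(p3,.,→)
state=p3 head=3 tape=10.0.[0]11   (p3,0)→(p2,0,←)
state=p2 head=2 tape=10.0[.]011   (p2,.)→(p3,0,←)
state=p3 head=1 tape=10.[0]0011   (p3,0)→(p2,0,←)
state=p2 head=0 tape=10[.]00011   (p2,.)→(p3,0,←)
state=p3 head=-1 tape=1[0]000011   (p3,0)→(p2,0,←)
state=p2 head=-2 tape=[1]0000011   (p2,1)→(p1,.,→)
state=p1 head=-1 tape=.[0]000011   (p1,0)→(p3,1,←)
state=p3 head=-2 tape=[.]1000011
At halt the head is at cell -2.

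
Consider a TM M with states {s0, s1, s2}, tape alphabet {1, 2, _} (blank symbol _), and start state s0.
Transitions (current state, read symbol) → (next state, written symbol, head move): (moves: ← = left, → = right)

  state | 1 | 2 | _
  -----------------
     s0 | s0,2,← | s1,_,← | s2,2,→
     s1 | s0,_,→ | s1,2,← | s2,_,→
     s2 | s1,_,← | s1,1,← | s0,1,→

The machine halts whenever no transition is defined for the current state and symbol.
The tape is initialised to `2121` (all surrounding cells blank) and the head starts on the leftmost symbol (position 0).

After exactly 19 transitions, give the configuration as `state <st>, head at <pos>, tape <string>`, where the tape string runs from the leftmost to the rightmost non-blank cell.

state s1, head at -3, tape 212221

s0 | ___[2]121   read 2 → write _, move ←, go to s1
s1 | __[_]_121   read _ → write _, move →, go to s2
s2 | ___[_]121   read _ → write 1, move →, go to s0
s0 | ___1[1]21   read 1 → write 2, move ←, go to s0
s0 | ___[1]221   read 1 → write 2, move ←, go to s0
s0 | __[_]2221   read _ → write 2, move →, go to s2
s2 | __2[2]221   read 2 → write 1, move ←, go to s1
s1 | __[2]1221   read 2 → write 2, move ←, go to s1
s1 | _[_]21221   read _ → write _, move →, go to s2
s2 | __[2]1221   read 2 → write 1, move ←, go to s1
s1 | _[_]11221   read _ → write _, move →, go to s2
s2 | __[1]1221   read 1 → write _, move ←, go to s1
s1 | _[_]_1221   read _ → write _, move →, go to s2
s2 | __[_]1221   read _ → write 1, move →, go to s0
s0 | __1[1]221   read 1 → write 2, move ←, go to s0
s0 | __[1]2221   read 1 → write 2, move ←, go to s0
s0 | _[_]22221   read _ → write 2, move →, go to s2
s2 | _2[2]2221   read 2 → write 1, move ←, go to s1
s1 | _[2]12221   read 2 → write 2, move ←, go to s1
s1 | [_]212221
After 19 steps: state s1, head at -3, tape 212221.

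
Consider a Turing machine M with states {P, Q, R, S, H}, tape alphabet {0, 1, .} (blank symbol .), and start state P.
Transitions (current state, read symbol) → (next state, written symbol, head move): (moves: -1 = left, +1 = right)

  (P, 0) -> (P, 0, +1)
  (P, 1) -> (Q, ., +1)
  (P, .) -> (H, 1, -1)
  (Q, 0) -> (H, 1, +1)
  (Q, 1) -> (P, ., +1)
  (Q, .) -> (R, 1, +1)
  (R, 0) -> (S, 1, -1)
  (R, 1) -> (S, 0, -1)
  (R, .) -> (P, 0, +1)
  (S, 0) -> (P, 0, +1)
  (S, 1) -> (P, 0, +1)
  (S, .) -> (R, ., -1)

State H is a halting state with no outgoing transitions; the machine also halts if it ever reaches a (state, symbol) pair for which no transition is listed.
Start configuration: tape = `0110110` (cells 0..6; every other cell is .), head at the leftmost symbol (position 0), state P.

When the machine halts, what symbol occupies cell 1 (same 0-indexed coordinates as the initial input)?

.

state=P head=0 tape=[0]110110.   (P,0)→(P,0,+1)
state=P head=1 tape=0[1]10110.   (P,1)→(Q,.,+1)
state=Q head=2 tape=0.[1]0110.   (Q,1)→(P,.,+1)
state=P head=3 tape=0..[0]110.   (P,0)→(P,0,+1)
state=P head=4 tape=0..0[1]10.   (P,1)→(Q,.,+1)
state=Q head=5 tape=0..0.[1]0.   (Q,1)→(P,.,+1)
state=P head=6 tape=0..0..[0].   (P,0)→(P,0,+1)
state=P head=7 tape=0..0..0[.]   (P,.)→(H,1,-1)
state=H head=6 tape=0..0..[0]1
Cell 1 holds . when M halts.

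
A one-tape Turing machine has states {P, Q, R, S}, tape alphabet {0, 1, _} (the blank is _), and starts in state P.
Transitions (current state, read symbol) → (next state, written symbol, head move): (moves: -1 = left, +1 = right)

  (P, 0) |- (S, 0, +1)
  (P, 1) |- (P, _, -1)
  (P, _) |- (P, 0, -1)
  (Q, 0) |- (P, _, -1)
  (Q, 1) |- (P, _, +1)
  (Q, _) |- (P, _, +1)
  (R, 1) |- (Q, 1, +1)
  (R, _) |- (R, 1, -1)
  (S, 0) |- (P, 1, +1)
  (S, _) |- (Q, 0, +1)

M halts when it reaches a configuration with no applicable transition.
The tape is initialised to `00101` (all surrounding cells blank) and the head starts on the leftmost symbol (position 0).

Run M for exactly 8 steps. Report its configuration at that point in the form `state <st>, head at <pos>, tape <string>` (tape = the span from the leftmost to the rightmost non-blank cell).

state S, head at 4, tape 00_01

state=P head=0 tape=[0]0101   (P,0)→(S,0,+1)
state=S head=1 tape=0[0]101   (S,0)→(P,1,+1)
state=P head=2 tape=01[1]01   (P,1)→(P,_,-1)
state=P head=1 tape=0[1]_01   (P,1)→(P,_,-1)
state=P head=0 tape=[0]__01   (P,0)→(S,0,+1)
state=S head=1 tape=0[_]_01   (S,_)→(Q,0,+1)
state=Q head=2 tape=00[_]01   (Q,_)→(P,_,+1)
state=P head=3 tape=00_[0]1   (P,0)→(S,0,+1)
state=S head=4 tape=00_0[1]
After 8 steps: state S, head at 4, tape 00_01.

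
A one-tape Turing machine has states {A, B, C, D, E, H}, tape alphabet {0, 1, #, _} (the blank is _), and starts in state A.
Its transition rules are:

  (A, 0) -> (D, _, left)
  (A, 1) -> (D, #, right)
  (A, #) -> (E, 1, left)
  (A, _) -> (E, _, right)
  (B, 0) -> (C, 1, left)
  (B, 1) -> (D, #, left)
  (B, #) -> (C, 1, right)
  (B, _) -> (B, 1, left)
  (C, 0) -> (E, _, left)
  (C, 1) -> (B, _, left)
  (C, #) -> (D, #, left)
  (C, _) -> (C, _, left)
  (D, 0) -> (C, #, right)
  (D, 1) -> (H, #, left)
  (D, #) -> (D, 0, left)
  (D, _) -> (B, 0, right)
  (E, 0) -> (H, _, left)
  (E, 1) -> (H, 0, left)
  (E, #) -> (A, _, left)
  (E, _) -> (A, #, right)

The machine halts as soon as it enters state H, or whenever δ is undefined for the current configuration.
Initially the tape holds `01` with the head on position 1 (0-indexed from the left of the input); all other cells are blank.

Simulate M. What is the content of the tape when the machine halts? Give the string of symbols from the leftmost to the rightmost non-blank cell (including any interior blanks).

#_0#11

state=A head=1 tape=__0[1]__   (A,1)→(D,#,right)
state=D head=2 tape=__0#[_]_   (D,_)→(B,0,right)
state=B head=3 tape=__0#0[_]   (B,_)→(B,1,left)
state=B head=2 tape=__0#[0]1   (B,0)→(C,1,left)
state=C head=1 tape=__0[#]11   (C,#)→(D,#,left)
state=D head=0 tape=__[0]#11   (D,0)→(C,#,right)
state=C head=1 tape=__#[#]11   (C,#)→(D,#,left)
state=D head=0 tape=__[#]#11   (D,#)→(D,0,left)
state=D head=-1 tape=_[_]0#11   (D,_)→(B,0,right)
state=B head=0 tape=_0[0]#11   (B,0)→(C,1,left)
state=C head=-1 tape=_[0]1#11   (C,0)→(E,_,left)
state=E head=-2 tape=[_]_1#11   (E,_)→(A,#,right)
state=A head=-1 tape=#[_]1#11   (A,_)→(E,_,right)
state=E head=0 tape=#_[1]#11   (E,1)→(H,0,left)
state=H head=-1 tape=#[_]0#11
The non-blank tape span at halt is #_0#11.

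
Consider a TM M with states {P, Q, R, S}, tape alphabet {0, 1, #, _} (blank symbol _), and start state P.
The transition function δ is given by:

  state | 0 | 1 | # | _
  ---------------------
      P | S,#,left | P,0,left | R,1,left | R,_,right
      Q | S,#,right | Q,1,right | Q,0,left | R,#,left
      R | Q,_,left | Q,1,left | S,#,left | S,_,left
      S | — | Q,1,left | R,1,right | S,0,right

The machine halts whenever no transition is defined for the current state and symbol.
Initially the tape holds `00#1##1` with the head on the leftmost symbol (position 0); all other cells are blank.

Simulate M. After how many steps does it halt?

23

state=P head=0 tape=____[0]0#1##1   (P,0)→(S,#,left)
state=S head=-1 tape=___[_]#0#1##1   (S,_)→(S,0,right)
state=S head=0 tape=___0[#]0#1##1   (S,#)→(R,1,right)
state=R head=1 tape=___01[0]#1##1   (R,0)→(Q,_,left)
state=Q head=0 tape=___0[1]_#1##1   (Q,1)→(Q,1,right)
state=Q head=1 tape=___01[_]#1##1   (Q,_)→(R,#,left)
state=R head=0 tape=___0[1]##1##1   (R,1)→(Q,1,left)
state=Q head=-1 tape=___[0]1##1##1   (Q,0)→(S,#,right)
state=S head=0 tape=___#[1]##1##1   (S,1)→(Q,1,left)
state=Q head=-1 tape=___[#]1##1##1   (Q,#)→(Q,0,left)
state=Q head=-2 tape=__[_]01##1##1   (Q,_)→(R,#,left)
state=R head=-3 tape=_[_]#01##1##1   (R,_)→(S,_,left)
state=S head=-4 tape=[_]_#01##1##1   (S,_)→(S,0,right)
state=S head=-3 tape=0[_]#01##1##1   (S,_)→(S,0,right)
state=S head=-2 tape=00[#]01##1##1   (S,#)→(R,1,right)
state=R head=-1 tape=001[0]1##1##1   (R,0)→(Q,_,left)
state=Q head=-2 tape=00[1]_1##1##1   (Q,1)→(Q,1,right)
state=Q head=-1 tape=001[_]1##1##1   (Q,_)→(R,#,left)
state=R head=-2 tape=00[1]#1##1##1   (R,1)→(Q,1,left)
state=Q head=-3 tape=0[0]1#1##1##1   (Q,0)→(S,#,right)
state=S head=-2 tape=0#[1]#1##1##1   (S,1)→(Q,1,left)
state=Q head=-3 tape=0[#]1#1##1##1   (Q,#)→(Q,0,left)
state=Q head=-4 tape=[0]01#1##1##1   (Q,0)→(S,#,right)
state=S head=-3 tape=#[0]1#1##1##1
M halts after 23 transitions.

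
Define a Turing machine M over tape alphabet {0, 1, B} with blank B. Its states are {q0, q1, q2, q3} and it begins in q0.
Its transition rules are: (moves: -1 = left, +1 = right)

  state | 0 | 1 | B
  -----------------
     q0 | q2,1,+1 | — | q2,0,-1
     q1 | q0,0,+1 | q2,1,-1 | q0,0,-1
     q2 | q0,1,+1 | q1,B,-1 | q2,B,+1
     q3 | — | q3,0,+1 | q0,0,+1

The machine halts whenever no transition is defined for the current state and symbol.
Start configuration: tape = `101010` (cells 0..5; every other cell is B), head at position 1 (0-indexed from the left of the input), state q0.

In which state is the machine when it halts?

state=q0 head=1 tape=BBB1[0]1010   (q0,0)→(q2,1,+1)
state=q2 head=2 tape=BBB11[1]010   (q2,1)→(q1,B,-1)
state=q1 head=1 tape=BBB1[1]B010   (q1,1)→(q2,1,-1)
state=q2 head=0 tape=BBB[1]1B010   (q2,1)→(q1,B,-1)
state=q1 head=-1 tape=BB[B]B1B010   (q1,B)→(q0,0,-1)
state=q0 head=-2 tape=B[B]0B1B010   (q0,B)→(q2,0,-1)
state=q2 head=-3 tape=[B]00B1B010   (q2,B)→(q2,B,+1)
state=q2 head=-2 tape=B[0]0B1B010   (q2,0)→(q0,1,+1)
state=q0 head=-1 tape=B1[0]B1B010   (q0,0)→(q2,1,+1)
state=q2 head=0 tape=B11[B]1B010   (q2,B)→(q2,B,+1)
state=q2 head=1 tape=B11B[1]B010   (q2,1)→(q1,B,-1)
state=q1 head=0 tape=B11[B]BB010   (q1,B)→(q0,0,-1)
state=q0 head=-1 tape=B1[1]0BB010
No transition is defined for (q0, 1); M halts in state q0.

q0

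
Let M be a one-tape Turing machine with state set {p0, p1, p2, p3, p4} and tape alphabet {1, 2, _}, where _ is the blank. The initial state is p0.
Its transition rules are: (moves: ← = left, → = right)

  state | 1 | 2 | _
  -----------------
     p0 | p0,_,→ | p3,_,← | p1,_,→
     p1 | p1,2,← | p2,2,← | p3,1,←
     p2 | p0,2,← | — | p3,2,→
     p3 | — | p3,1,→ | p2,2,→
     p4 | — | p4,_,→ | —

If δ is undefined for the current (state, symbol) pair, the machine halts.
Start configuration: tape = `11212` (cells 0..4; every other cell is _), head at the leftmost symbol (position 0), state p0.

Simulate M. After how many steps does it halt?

5

p0 | [1]1212   read 1 → write _, move →, go to p0
p0 | _[1]212   read 1 → write _, move →, go to p0
p0 | __[2]12   read 2 → write _, move ←, go to p3
p3 | _[_]_12   read _ → write 2, move →, go to p2
p2 | _2[_]12   read _ → write 2, move →, go to p3
p3 | _22[1]2
M halts after 5 transitions.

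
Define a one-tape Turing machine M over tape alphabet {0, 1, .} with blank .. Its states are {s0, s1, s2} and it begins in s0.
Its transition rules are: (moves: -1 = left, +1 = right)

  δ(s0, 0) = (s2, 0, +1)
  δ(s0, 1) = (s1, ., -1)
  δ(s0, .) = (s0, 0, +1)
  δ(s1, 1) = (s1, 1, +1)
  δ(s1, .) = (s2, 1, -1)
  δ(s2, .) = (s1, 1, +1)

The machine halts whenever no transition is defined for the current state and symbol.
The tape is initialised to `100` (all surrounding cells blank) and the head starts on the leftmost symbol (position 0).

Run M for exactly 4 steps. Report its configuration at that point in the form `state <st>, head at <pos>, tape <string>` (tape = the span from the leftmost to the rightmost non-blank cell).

s0 | ..[1]00   read 1 → write ., move -1, go to s1
s1 | .[.].00   read . → write 1, move -1, go to s2
s2 | [.]1.00   read . → write 1, move +1, go to s1
s1 | 1[1].00   read 1 → write 1, move +1, go to s1
s1 | 11[.]00
After 4 steps: state s1, head at 0, tape 11.00.

state s1, head at 0, tape 11.00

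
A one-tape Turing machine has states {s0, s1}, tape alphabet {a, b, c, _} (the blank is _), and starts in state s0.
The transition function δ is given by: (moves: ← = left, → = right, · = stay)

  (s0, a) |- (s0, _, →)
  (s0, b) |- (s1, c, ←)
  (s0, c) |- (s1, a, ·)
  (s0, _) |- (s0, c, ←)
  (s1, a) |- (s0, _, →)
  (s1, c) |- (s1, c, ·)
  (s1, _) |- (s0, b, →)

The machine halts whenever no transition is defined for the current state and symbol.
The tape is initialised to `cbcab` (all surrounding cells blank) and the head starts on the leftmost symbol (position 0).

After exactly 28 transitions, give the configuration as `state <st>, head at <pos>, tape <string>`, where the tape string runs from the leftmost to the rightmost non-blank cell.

state s1, head at 1, tape b_ccccc

state=s0 head=0 tape=[c]bcab__   (s0,c)→(s1,a,·)
state=s1 head=0 tape=[a]bcab__   (s1,a)→(s0,_,→)
state=s0 head=1 tape=_[b]cab__   (s0,b)→(s1,c,←)
state=s1 head=0 tape=[_]ccab__   (s1,_)→(s0,b,→)
state=s0 head=1 tape=b[c]cab__   (s0,c)→(s1,a,·)
state=s1 head=1 tape=b[a]cab__   (s1,a)→(s0,_,→)
state=s0 head=2 tape=b_[c]ab__   (s0,c)→(s1,a,·)
state=s1 head=2 tape=b_[a]ab__   (s1,a)→(s0,_,→)
state=s0 head=3 tape=b__[a]b__   (s0,a)→(s0,_,→)
state=s0 head=4 tape=b___[b]__   (s0,b)→(s1,c,←)
state=s1 head=3 tape=b__[_]c__   (s1,_)→(s0,b,→)
state=s0 head=4 tape=b__b[c]__   (s0,c)→(s1,a,·)
state=s1 head=4 tape=b__b[a]__   (s1,a)→(s0,_,→)
state=s0 head=5 tape=b__b_[_]_   (s0,_)→(s0,c,←)
state=s0 head=4 tape=b__b[_]c_   (s0,_)→(s0,c,←)
state=s0 head=3 tape=b__[b]cc_   (s0,b)→(s1,c,←)
state=s1 head=2 tape=b_[_]ccc_   (s1,_)→(s0,b,→)
state=s0 head=3 tape=b_b[c]cc_   (s0,c)→(s1,a,·)
state=s1 head=3 tape=b_b[a]cc_   (s1,a)→(s0,_,→)
state=s0 head=4 tape=b_b_[c]c_   (s0,c)→(s1,a,·)
state=s1 head=4 tape=b_b_[a]c_   (s1,a)→(s0,_,→)
state=s0 head=5 tape=b_b__[c]_   (s0,c)→(s1,a,·)
state=s1 head=5 tape=b_b__[a]_   (s1,a)→(s0,_,→)
state=s0 head=6 tape=b_b___[_]   (s0,_)→(s0,c,←)
state=s0 head=5 tape=b_b__[_]c   (s0,_)→(s0,c,←)
state=s0 head=4 tape=b_b_[_]cc   (s0,_)→(s0,c,←)
state=s0 head=3 tape=b_b[_]ccc   (s0,_)→(s0,c,←)
state=s0 head=2 tape=b_[b]cccc   (s0,b)→(s1,c,←)
state=s1 head=1 tape=b[_]ccccc
After 28 steps: state s1, head at 1, tape b_ccccc.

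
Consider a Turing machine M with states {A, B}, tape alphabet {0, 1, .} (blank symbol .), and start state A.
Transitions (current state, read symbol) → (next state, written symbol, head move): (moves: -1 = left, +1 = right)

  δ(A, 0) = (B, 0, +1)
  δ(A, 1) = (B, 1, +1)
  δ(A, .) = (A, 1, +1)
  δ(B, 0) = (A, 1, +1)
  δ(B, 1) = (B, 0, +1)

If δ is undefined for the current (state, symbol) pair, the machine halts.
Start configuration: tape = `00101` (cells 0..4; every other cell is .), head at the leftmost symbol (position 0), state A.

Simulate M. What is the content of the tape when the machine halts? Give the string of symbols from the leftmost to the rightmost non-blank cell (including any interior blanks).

01111

state=A head=0 tape=[0]0101.   (A,0)→(B,0,+1)
state=B head=1 tape=0[0]101.   (B,0)→(A,1,+1)
state=A head=2 tape=01[1]01.   (A,1)→(B,1,+1)
state=B head=3 tape=011[0]1.   (B,0)→(A,1,+1)
state=A head=4 tape=0111[1].   (A,1)→(B,1,+1)
state=B head=5 tape=01111[.]
The non-blank tape span at halt is 01111.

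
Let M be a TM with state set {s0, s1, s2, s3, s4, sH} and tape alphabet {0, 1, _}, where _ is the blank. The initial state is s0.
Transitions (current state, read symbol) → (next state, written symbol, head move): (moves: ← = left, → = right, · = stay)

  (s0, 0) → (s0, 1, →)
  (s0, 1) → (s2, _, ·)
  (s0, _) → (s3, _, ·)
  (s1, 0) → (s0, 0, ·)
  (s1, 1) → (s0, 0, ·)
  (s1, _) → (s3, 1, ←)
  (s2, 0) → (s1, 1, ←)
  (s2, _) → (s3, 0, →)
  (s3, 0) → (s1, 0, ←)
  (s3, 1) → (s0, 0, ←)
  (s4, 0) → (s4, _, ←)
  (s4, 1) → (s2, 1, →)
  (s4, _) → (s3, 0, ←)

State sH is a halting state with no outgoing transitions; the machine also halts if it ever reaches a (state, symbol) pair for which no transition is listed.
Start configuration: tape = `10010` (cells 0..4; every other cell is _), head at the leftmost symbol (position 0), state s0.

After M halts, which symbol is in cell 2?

state=s0 head=0 tape=[1]0010_   (s0,1)→(s2,_,·)
state=s2 head=0 tape=[_]0010_   (s2,_)→(s3,0,→)
state=s3 head=1 tape=0[0]010_   (s3,0)→(s1,0,←)
state=s1 head=0 tape=[0]0010_   (s1,0)→(s0,0,·)
state=s0 head=0 tape=[0]0010_   (s0,0)→(s0,1,→)
state=s0 head=1 tape=1[0]010_   (s0,0)→(s0,1,→)
state=s0 head=2 tape=11[0]10_   (s0,0)→(s0,1,→)
state=s0 head=3 tape=111[1]0_   (s0,1)→(s2,_,·)
state=s2 head=3 tape=111[_]0_   (s2,_)→(s3,0,→)
state=s3 head=4 tape=1110[0]_   (s3,0)→(s1,0,←)
state=s1 head=3 tape=111[0]0_   (s1,0)→(s0,0,·)
state=s0 head=3 tape=111[0]0_   (s0,0)→(s0,1,→)
state=s0 head=4 tape=1111[0]_   (s0,0)→(s0,1,→)
state=s0 head=5 tape=11111[_]   (s0,_)→(s3,_,·)
state=s3 head=5 tape=11111[_]
Cell 2 holds 1 when M halts.

1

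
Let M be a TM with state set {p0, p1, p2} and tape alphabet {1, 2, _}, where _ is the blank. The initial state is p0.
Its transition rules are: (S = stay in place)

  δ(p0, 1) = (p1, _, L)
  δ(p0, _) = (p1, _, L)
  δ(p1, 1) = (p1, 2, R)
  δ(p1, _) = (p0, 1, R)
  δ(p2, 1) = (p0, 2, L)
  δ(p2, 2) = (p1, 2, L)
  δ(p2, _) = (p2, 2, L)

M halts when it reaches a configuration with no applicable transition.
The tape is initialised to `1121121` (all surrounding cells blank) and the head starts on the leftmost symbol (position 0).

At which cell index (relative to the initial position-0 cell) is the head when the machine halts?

p0 | _[1]121121   read 1 → write _, move L, go to p1
p1 | [_]_121121   read _ → write 1, move R, go to p0
p0 | 1[_]121121   read _ → write _, move L, go to p1
p1 | [1]_121121   read 1 → write 2, move R, go to p1
p1 | 2[_]121121   read _ → write 1, move R, go to p0
p0 | 21[1]21121   read 1 → write _, move L, go to p1
p1 | 2[1]_21121   read 1 → write 2, move R, go to p1
p1 | 22[_]21121   read _ → write 1, move R, go to p0
p0 | 221[2]1121
At halt the head is at cell 2.

2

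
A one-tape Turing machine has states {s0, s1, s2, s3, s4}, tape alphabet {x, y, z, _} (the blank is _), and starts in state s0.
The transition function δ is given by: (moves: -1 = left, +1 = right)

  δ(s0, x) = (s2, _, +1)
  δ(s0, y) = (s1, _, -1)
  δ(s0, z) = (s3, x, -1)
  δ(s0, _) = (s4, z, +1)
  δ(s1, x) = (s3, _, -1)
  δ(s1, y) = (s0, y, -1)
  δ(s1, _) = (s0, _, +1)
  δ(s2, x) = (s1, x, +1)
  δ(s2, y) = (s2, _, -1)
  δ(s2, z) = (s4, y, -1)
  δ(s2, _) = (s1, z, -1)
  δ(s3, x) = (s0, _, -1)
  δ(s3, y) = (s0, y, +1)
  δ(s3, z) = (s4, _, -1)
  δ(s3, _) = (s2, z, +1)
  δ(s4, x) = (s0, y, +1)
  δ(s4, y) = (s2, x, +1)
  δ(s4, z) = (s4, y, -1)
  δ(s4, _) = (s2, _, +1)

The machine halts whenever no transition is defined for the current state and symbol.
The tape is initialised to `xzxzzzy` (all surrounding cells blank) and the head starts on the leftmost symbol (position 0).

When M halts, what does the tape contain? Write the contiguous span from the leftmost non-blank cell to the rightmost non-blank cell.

s0 | _[x]zxzzzy   read x → write _, move +1, go to s2
s2 | __[z]xzzzy   read z → write y, move -1, go to s4
s4 | _[_]yxzzzy   read _ → write _, move +1, go to s2
s2 | __[y]xzzzy   read y → write _, move -1, go to s2
s2 | _[_]_xzzzy   read _ → write z, move -1, go to s1
s1 | [_]z_xzzzy   read _ → write _, move +1, go to s0
s0 | _[z]_xzzzy   read z → write x, move -1, go to s3
s3 | [_]x_xzzzy   read _ → write z, move +1, go to s2
s2 | z[x]_xzzzy   read x → write x, move +1, go to s1
s1 | zx[_]xzzzy   read _ → write _, move +1, go to s0
s0 | zx_[x]zzzy   read x → write _, move +1, go to s2
s2 | zx__[z]zzy   read z → write y, move -1, go to s4
s4 | zx_[_]yzzy   read _ → write _, move +1, go to s2
s2 | zx__[y]zzy   read y → write _, move -1, go to s2
s2 | zx_[_]_zzy   read _ → write z, move -1, go to s1
s1 | zx[_]z_zzy   read _ → write _, move +1, go to s0
s0 | zx_[z]_zzy   read z → write x, move -1, go to s3
s3 | zx[_]x_zzy   read _ → write z, move +1, go to s2
s2 | zxz[x]_zzy   read x → write x, move +1, go to s1
s1 | zxzx[_]zzy   read _ → write _, move +1, go to s0
s0 | zxzx_[z]zy   read z → write x, move -1, go to s3
s3 | zxzx[_]xzy   read _ → write z, move +1, go to s2
s2 | zxzxz[x]zy   read x → write x, move +1, go to s1
s1 | zxzxzx[z]y
The non-blank tape span at halt is zxzxzxzy.

zxzxzxzy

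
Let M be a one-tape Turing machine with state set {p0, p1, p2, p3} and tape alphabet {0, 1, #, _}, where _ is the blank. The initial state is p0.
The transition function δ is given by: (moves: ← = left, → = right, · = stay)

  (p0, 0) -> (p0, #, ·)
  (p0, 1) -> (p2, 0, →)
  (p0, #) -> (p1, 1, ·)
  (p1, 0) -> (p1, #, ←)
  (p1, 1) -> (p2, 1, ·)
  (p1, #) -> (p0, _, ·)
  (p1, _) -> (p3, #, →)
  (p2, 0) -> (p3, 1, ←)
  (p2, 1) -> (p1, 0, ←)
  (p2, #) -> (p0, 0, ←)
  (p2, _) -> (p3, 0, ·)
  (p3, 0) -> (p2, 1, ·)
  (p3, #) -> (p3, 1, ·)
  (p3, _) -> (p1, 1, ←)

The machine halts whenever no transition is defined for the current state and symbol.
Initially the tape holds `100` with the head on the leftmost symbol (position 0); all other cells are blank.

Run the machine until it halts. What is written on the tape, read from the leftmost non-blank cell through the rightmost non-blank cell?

p0 | _[1]00   read 1 → write 0, move →, go to p2
p2 | _0[0]0   read 0 → write 1, move ←, go to p3
p3 | _[0]10   read 0 → write 1, move ·, go to p2
p2 | _[1]10   read 1 → write 0, move ←, go to p1
p1 | [_]010   read _ → write #, move →, go to p3
p3 | #[0]10   read 0 → write 1, move ·, go to p2
p2 | #[1]10   read 1 → write 0, move ←, go to p1
p1 | [#]010   read # → write _, move ·, go to p0
p0 | [_]010
The non-blank tape span at halt is 010.

010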